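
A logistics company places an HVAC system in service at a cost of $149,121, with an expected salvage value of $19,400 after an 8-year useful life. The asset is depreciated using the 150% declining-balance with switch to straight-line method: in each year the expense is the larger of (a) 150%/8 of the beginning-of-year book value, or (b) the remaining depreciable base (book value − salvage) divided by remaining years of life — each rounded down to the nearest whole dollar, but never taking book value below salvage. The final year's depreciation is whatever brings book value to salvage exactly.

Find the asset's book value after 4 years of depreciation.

Depreciable base = $149,121 − $19,400 = $129,721.
Year 1: DB = ⌊$149,121 × 150%/8⌋ = $27,960; SL = ⌊$129,721/8⌋ = $16,215 → take DB $27,960. Book value $121,161.
Year 2: DB = ⌊$121,161 × 150%/8⌋ = $22,717; SL = ⌊$101,761/7⌋ = $14,537 → take DB $22,717. Book value $98,444.
Year 3: DB = ⌊$98,444 × 150%/8⌋ = $18,458; SL = ⌊$79,044/6⌋ = $13,174 → take DB $18,458. Book value $79,986.
Year 4: DB = ⌊$79,986 × 150%/8⌋ = $14,997; SL = ⌊$60,586/5⌋ = $12,117 → take DB $14,997. Book value $64,989.

$64,989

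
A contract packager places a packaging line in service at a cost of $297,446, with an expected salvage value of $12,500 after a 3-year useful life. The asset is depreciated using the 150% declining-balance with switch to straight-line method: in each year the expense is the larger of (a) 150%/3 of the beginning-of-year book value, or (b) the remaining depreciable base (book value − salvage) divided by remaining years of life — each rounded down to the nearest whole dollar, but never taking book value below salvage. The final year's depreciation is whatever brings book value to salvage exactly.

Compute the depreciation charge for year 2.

Depreciable base = $297,446 − $12,500 = $284,946.
Year 1: DB = ⌊$297,446 × 150%/3⌋ = $148,723; SL = ⌊$284,946/3⌋ = $94,982 → take DB $148,723. Book value $148,723.
Year 2: DB = ⌊$148,723 × 150%/3⌋ = $74,361; SL = ⌊$136,223/2⌋ = $68,111 → take DB $74,361. Book value $74,362.

$74,361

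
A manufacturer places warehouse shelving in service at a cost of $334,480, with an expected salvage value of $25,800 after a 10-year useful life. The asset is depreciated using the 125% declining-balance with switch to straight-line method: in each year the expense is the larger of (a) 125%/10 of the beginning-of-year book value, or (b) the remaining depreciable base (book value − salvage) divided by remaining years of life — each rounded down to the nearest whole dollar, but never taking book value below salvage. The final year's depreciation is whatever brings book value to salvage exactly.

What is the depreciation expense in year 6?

$28,325

Depreciable base = $334,480 − $25,800 = $308,680.
Year 1: DB = ⌊$334,480 × 125%/10⌋ = $41,810; SL = ⌊$308,680/10⌋ = $30,868 → take DB $41,810. Book value $292,670.
Year 2: DB = ⌊$292,670 × 125%/10⌋ = $36,583; SL = ⌊$266,870/9⌋ = $29,652 → take DB $36,583. Book value $256,087.
Year 3: DB = ⌊$256,087 × 125%/10⌋ = $32,010; SL = ⌊$230,287/8⌋ = $28,785 → take DB $32,010. Book value $224,077.
Year 4: DB = ⌊$224,077 × 125%/10⌋ = $28,009; SL = ⌊$198,277/7⌋ = $28,325 → take SL $28,325. Book value $195,752.
Year 5: DB = ⌊$195,752 × 125%/10⌋ = $24,469; SL = ⌊$169,952/6⌋ = $28,325 → take SL $28,325. Book value $167,427.
Year 6: DB = ⌊$167,427 × 125%/10⌋ = $20,928; SL = ⌊$141,627/5⌋ = $28,325 → take SL $28,325. Book value $139,102.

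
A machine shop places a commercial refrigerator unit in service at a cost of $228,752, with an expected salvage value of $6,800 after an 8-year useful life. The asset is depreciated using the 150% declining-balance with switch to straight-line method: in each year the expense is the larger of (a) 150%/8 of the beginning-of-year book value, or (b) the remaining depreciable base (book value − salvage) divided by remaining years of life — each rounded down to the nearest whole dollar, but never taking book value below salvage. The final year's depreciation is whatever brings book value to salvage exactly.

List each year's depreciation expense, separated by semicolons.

$42,891; $34,848; $28,314; $23,179; $23,180; $23,180; $23,180; $23,180

Depreciable base = $228,752 − $6,800 = $221,952.
Year 1: DB = ⌊$228,752 × 150%/8⌋ = $42,891; SL = ⌊$221,952/8⌋ = $27,744 → take DB $42,891. Book value $185,861.
Year 2: DB = ⌊$185,861 × 150%/8⌋ = $34,848; SL = ⌊$179,061/7⌋ = $25,580 → take DB $34,848. Book value $151,013.
Year 3: DB = ⌊$151,013 × 150%/8⌋ = $28,314; SL = ⌊$144,213/6⌋ = $24,035 → take DB $28,314. Book value $122,699.
Year 4: DB = ⌊$122,699 × 150%/8⌋ = $23,006; SL = ⌊$115,899/5⌋ = $23,179 → take SL $23,179. Book value $99,520.
Year 5: DB = ⌊$99,520 × 150%/8⌋ = $18,660; SL = ⌊$92,720/4⌋ = $23,180 → take SL $23,180. Book value $76,340.
Year 6: DB = ⌊$76,340 × 150%/8⌋ = $14,313; SL = ⌊$69,540/3⌋ = $23,180 → take SL $23,180. Book value $53,160.
Year 7: DB = ⌊$53,160 × 150%/8⌋ = $9,967; SL = ⌊$46,360/2⌋ = $23,180 → take SL $23,180. Book value $29,980.
Year 8 (final): $29,980 − $6,800 = $23,180. Book value $6,800.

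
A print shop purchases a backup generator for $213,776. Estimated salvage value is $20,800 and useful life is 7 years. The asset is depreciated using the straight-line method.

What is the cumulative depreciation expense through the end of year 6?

$165,408

Depreciable base = $213,776 − $20,800 = $192,976.
Annual expense = $192,976 / 7 = $27,568.
End of year 1: book value $186,208.
End of year 2: book value $158,640.
End of year 3: book value $131,072.
End of year 4: book value $103,504.
End of year 5: book value $75,936.
End of year 6: book value $48,368.
Accumulated through year 6 = $213,776 − $48,368 = $165,408.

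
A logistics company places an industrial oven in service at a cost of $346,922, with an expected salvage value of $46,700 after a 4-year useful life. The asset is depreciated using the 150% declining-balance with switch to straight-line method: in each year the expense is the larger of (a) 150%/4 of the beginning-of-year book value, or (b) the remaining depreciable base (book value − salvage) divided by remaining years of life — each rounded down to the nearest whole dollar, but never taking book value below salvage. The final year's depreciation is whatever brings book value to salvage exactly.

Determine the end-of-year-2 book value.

Depreciable base = $346,922 − $46,700 = $300,222.
Year 1: DB = ⌊$346,922 × 150%/4⌋ = $130,095; SL = ⌊$300,222/4⌋ = $75,055 → take DB $130,095. Book value $216,827.
Year 2: DB = ⌊$216,827 × 150%/4⌋ = $81,310; SL = ⌊$170,127/3⌋ = $56,709 → take DB $81,310. Book value $135,517.

$135,517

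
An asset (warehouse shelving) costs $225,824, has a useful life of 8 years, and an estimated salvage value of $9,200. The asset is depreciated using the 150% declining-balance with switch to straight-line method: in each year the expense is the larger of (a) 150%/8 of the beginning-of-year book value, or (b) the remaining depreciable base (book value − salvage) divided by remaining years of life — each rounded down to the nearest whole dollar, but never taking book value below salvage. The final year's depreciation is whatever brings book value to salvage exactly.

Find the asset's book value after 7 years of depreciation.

$31,505

Depreciable base = $225,824 − $9,200 = $216,624.
Year 1: DB = ⌊$225,824 × 150%/8⌋ = $42,342; SL = ⌊$216,624/8⌋ = $27,078 → take DB $42,342. Book value $183,482.
Year 2: DB = ⌊$183,482 × 150%/8⌋ = $34,402; SL = ⌊$174,282/7⌋ = $24,897 → take DB $34,402. Book value $149,080.
Year 3: DB = ⌊$149,080 × 150%/8⌋ = $27,952; SL = ⌊$139,880/6⌋ = $23,313 → take DB $27,952. Book value $121,128.
Year 4: DB = ⌊$121,128 × 150%/8⌋ = $22,711; SL = ⌊$111,928/5⌋ = $22,385 → take DB $22,711. Book value $98,417.
Year 5: DB = ⌊$98,417 × 150%/8⌋ = $18,453; SL = ⌊$89,217/4⌋ = $22,304 → take SL $22,304. Book value $76,113.
Year 6: DB = ⌊$76,113 × 150%/8⌋ = $14,271; SL = ⌊$66,913/3⌋ = $22,304 → take SL $22,304. Book value $53,809.
Year 7: DB = ⌊$53,809 × 150%/8⌋ = $10,089; SL = ⌊$44,609/2⌋ = $22,304 → take SL $22,304. Book value $31,505.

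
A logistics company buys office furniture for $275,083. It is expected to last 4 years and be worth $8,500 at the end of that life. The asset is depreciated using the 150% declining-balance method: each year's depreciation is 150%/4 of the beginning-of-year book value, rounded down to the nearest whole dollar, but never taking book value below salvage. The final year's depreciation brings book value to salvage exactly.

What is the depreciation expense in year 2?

$64,472

Depreciable base = $275,083 − $8,500 = $266,583.
Year 1: ⌊$275,083 × 150%/4⌋ = $103,156. Book value $171,927.
Year 2: ⌊$171,927 × 150%/4⌋ = $64,472. Book value $107,455.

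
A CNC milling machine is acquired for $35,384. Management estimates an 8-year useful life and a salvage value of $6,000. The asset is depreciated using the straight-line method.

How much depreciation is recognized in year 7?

$3,673

Depreciable base = $35,384 − $6,000 = $29,384.
Annual expense = $29,384 / 8 = $3,673.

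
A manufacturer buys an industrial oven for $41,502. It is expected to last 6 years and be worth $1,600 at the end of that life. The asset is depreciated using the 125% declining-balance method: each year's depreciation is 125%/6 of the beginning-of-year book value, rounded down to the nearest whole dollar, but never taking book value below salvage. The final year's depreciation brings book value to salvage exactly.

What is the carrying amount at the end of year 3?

Depreciable base = $41,502 − $1,600 = $39,902.
Year 1: ⌊$41,502 × 125%/6⌋ = $8,646. Book value $32,856.
Year 2: ⌊$32,856 × 125%/6⌋ = $6,845. Book value $26,011.
Year 3: ⌊$26,011 × 125%/6⌋ = $5,418. Book value $20,593.

$20,593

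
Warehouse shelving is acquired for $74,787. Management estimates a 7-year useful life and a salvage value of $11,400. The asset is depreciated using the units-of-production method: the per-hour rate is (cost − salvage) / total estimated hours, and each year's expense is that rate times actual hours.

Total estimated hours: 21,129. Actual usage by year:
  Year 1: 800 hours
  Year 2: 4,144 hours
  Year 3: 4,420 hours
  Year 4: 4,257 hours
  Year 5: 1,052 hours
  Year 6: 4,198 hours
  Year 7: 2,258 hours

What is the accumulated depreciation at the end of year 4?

$40,863

Depreciable base = $74,787 − $11,400 = $63,387.
Rate = $63,387 / 21,129 hours = $3 per hour.
Year 1: 800 × $3 = $2,400. Book value $72,387.
Year 2: 4,144 × $3 = $12,432. Book value $59,955.
Year 3: 4,420 × $3 = $13,260. Book value $46,695.
Year 4: 4,257 × $3 = $12,771. Book value $33,924.
Accumulated through year 4 = $74,787 − $33,924 = $40,863.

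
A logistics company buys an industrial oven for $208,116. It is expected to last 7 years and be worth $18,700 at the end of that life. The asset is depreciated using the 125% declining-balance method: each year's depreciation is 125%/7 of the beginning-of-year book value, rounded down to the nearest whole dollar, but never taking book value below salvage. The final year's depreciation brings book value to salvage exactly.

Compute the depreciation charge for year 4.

Depreciable base = $208,116 − $18,700 = $189,416.
Year 1: ⌊$208,116 × 125%/7⌋ = $37,163. Book value $170,953.
Year 2: ⌊$170,953 × 125%/7⌋ = $30,527. Book value $140,426.
Year 3: ⌊$140,426 × 125%/7⌋ = $25,076. Book value $115,350.
Year 4: ⌊$115,350 × 125%/7⌋ = $20,598. Book value $94,752.

$20,598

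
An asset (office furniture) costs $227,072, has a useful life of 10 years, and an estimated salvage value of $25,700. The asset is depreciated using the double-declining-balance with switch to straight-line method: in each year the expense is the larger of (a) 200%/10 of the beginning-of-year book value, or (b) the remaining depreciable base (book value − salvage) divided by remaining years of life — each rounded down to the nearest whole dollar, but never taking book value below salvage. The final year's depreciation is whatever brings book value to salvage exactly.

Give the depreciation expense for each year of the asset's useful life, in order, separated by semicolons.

$45,414; $36,331; $29,065; $23,252; $18,602; $14,881; $11,905; $9,524; $7,619; $4,779

Depreciable base = $227,072 − $25,700 = $201,372.
Year 1: DB = ⌊$227,072 × 200%/10⌋ = $45,414; SL = ⌊$201,372/10⌋ = $20,137 → take DB $45,414. Book value $181,658.
Year 2: DB = ⌊$181,658 × 200%/10⌋ = $36,331; SL = ⌊$155,958/9⌋ = $17,328 → take DB $36,331. Book value $145,327.
Year 3: DB = ⌊$145,327 × 200%/10⌋ = $29,065; SL = ⌊$119,627/8⌋ = $14,953 → take DB $29,065. Book value $116,262.
Year 4: DB = ⌊$116,262 × 200%/10⌋ = $23,252; SL = ⌊$90,562/7⌋ = $12,937 → take DB $23,252. Book value $93,010.
Year 5: DB = ⌊$93,010 × 200%/10⌋ = $18,602; SL = ⌊$67,310/6⌋ = $11,218 → take DB $18,602. Book value $74,408.
Year 6: DB = ⌊$74,408 × 200%/10⌋ = $14,881; SL = ⌊$48,708/5⌋ = $9,741 → take DB $14,881. Book value $59,527.
Year 7: DB = ⌊$59,527 × 200%/10⌋ = $11,905; SL = ⌊$33,827/4⌋ = $8,456 → take DB $11,905. Book value $47,622.
Year 8: DB = ⌊$47,622 × 200%/10⌋ = $9,524; SL = ⌊$21,922/3⌋ = $7,307 → take DB $9,524. Book value $38,098.
Year 9: DB = ⌊$38,098 × 200%/10⌋ = $7,619; SL = ⌊$12,398/2⌋ = $6,199 → take DB $7,619. Book value $30,479.
Year 10 (final): $30,479 − $25,700 = $4,779. Book value $25,700.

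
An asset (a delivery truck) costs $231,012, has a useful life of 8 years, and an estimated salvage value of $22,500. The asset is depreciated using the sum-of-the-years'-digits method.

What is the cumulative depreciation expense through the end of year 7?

$202,720

Depreciable base = $231,012 − $22,500 = $208,512.
Sum of the years' digits = 8+7+6+5+4+3+2+1 = 36.
Year 1: $208,512 × 8/36 = $46,336. Book value $184,676.
Year 2: $208,512 × 7/36 = $40,544. Book value $144,132.
Year 3: $208,512 × 6/36 = $34,752. Book value $109,380.
Year 4: $208,512 × 5/36 = $28,960. Book value $80,420.
Year 5: $208,512 × 4/36 = $23,168. Book value $57,252.
Year 6: $208,512 × 3/36 = $17,376. Book value $39,876.
Year 7: $208,512 × 2/36 = $11,584. Book value $28,292.
Accumulated through year 7 = $231,012 − $28,292 = $202,720.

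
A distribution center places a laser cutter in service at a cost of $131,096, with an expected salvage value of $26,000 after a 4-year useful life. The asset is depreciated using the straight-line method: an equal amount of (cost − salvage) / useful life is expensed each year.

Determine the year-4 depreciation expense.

Depreciable base = $131,096 − $26,000 = $105,096.
Annual expense = $105,096 / 4 = $26,274.

$26,274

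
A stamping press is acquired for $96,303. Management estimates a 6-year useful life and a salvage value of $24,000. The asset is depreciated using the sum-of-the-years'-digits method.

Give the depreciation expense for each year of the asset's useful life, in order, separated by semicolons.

$20,658; $17,215; $13,772; $10,329; $6,886; $3,443

Depreciable base = $96,303 − $24,000 = $72,303.
Sum of the years' digits = 6+5+4+3+2+1 = 21.
Year 1: $72,303 × 6/21 = $20,658. Book value $75,645.
Year 2: $72,303 × 5/21 = $17,215. Book value $58,430.
Year 3: $72,303 × 4/21 = $13,772. Book value $44,658.
Year 4: $72,303 × 3/21 = $10,329. Book value $34,329.
Year 5: $72,303 × 2/21 = $6,886. Book value $27,443.
Year 6: $72,303 × 1/21 = $3,443. Book value $24,000.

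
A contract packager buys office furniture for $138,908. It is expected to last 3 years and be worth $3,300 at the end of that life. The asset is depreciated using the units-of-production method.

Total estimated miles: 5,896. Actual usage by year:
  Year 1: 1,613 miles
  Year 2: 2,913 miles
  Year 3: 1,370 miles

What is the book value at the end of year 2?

Depreciable base = $138,908 − $3,300 = $135,608.
Rate = $135,608 / 5,896 miles = $23 per mile.
Year 1: 1,613 × $23 = $37,099. Book value $101,809.
Year 2: 2,913 × $23 = $66,999. Book value $34,810.

$34,810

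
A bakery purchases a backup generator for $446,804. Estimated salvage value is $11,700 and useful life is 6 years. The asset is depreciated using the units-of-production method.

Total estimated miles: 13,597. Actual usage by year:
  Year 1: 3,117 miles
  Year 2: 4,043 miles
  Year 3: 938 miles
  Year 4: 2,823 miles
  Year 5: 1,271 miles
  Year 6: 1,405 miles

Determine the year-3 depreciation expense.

Depreciable base = $446,804 − $11,700 = $435,104.
Rate = $435,104 / 13,597 miles = $32 per mile.
Year 1: 3,117 × $32 = $99,744. Book value $347,060.
Year 2: 4,043 × $32 = $129,376. Book value $217,684.
Year 3: 938 × $32 = $30,016. Book value $187,668.

$30,016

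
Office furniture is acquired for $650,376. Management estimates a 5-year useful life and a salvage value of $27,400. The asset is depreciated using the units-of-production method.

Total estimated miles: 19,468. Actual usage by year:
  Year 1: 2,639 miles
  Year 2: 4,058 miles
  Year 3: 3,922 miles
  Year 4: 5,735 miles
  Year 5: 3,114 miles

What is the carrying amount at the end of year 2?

$436,072

Depreciable base = $650,376 − $27,400 = $622,976.
Rate = $622,976 / 19,468 miles = $32 per mile.
Year 1: 2,639 × $32 = $84,448. Book value $565,928.
Year 2: 4,058 × $32 = $129,856. Book value $436,072.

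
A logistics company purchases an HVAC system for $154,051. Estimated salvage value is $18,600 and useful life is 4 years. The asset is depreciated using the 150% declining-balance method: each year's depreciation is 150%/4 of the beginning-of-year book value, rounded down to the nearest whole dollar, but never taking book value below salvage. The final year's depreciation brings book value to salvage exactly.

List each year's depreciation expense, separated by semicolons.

Depreciable base = $154,051 − $18,600 = $135,451.
Year 1: ⌊$154,051 × 150%/4⌋ = $57,769. Book value $96,282.
Year 2: ⌊$96,282 × 150%/4⌋ = $36,105. Book value $60,177.
Year 3: ⌊$60,177 × 150%/4⌋ = $22,566. Book value $37,611.
Year 4 (final): $37,611 − $18,600 = $19,011. Book value $18,600.

$57,769; $36,105; $22,566; $19,011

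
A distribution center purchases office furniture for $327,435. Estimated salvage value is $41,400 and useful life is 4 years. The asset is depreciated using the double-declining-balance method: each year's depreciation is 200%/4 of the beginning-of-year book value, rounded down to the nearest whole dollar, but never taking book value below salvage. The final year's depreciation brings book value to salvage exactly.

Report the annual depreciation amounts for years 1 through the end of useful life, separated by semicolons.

Depreciable base = $327,435 − $41,400 = $286,035.
Year 1: ⌊$327,435 × 200%/4⌋ = $163,717. Book value $163,718.
Year 2: ⌊$163,718 × 200%/4⌋ = $81,859. Book value $81,859.
Year 3: ⌊$81,859 × 200%/4⌋ = $40,929, capped at $40,459. Book value $41,400.
Year 4 (final): $41,400 − $41,400 = $0. Book value $41,400.

$163,717; $81,859; $40,459; $0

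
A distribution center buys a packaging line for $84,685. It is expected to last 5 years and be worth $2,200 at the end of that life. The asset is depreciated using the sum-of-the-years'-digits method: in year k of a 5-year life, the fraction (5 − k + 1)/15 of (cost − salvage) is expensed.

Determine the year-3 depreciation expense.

Depreciable base = $84,685 − $2,200 = $82,485.
Sum of the years' digits = 5+4+3+2+1 = 15.
Year 1: $82,485 × 5/15 = $27,495. Book value $57,190.
Year 2: $82,485 × 4/15 = $21,996. Book value $35,194.
Year 3: $82,485 × 3/15 = $16,497. Book value $18,697.

$16,497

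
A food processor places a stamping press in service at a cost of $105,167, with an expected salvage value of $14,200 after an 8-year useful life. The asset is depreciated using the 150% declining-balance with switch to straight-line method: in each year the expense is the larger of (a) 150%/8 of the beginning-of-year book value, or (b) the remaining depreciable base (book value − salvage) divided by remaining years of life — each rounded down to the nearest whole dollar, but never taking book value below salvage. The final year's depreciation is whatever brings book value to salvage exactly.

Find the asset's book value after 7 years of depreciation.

Depreciable base = $105,167 − $14,200 = $90,967.
Year 1: DB = ⌊$105,167 × 150%/8⌋ = $19,718; SL = ⌊$90,967/8⌋ = $11,370 → take DB $19,718. Book value $85,449.
Year 2: DB = ⌊$85,449 × 150%/8⌋ = $16,021; SL = ⌊$71,249/7⌋ = $10,178 → take DB $16,021. Book value $69,428.
Year 3: DB = ⌊$69,428 × 150%/8⌋ = $13,017; SL = ⌊$55,228/6⌋ = $9,204 → take DB $13,017. Book value $56,411.
Year 4: DB = ⌊$56,411 × 150%/8⌋ = $10,577; SL = ⌊$42,211/5⌋ = $8,442 → take DB $10,577. Book value $45,834.
Year 5: DB = ⌊$45,834 × 150%/8⌋ = $8,593; SL = ⌊$31,634/4⌋ = $7,908 → take DB $8,593. Book value $37,241.
Year 6: DB = ⌊$37,241 × 150%/8⌋ = $6,982; SL = ⌊$23,041/3⌋ = $7,680 → take SL $7,680. Book value $29,561.
Year 7: DB = ⌊$29,561 × 150%/8⌋ = $5,542; SL = ⌊$15,361/2⌋ = $7,680 → take SL $7,680. Book value $21,881.

$21,881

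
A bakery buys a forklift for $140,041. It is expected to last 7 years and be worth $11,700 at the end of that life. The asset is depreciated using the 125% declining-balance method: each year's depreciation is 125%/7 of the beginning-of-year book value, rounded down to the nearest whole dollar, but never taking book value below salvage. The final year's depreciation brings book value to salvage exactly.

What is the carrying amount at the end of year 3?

$77,620

Depreciable base = $140,041 − $11,700 = $128,341.
Year 1: ⌊$140,041 × 125%/7⌋ = $25,007. Book value $115,034.
Year 2: ⌊$115,034 × 125%/7⌋ = $20,541. Book value $94,493.
Year 3: ⌊$94,493 × 125%/7⌋ = $16,873. Book value $77,620.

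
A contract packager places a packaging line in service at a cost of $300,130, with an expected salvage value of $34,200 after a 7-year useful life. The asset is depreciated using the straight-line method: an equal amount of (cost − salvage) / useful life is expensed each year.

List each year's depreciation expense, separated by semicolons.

Depreciable base = $300,130 − $34,200 = $265,930.
Annual expense = $265,930 / 7 = $37,990.
End of year 1: book value $262,140.
End of year 2: book value $224,150.
End of year 3: book value $186,160.
End of year 4: book value $148,170.
End of year 5: book value $110,180.
End of year 6: book value $72,190.
End of year 7: book value $34,200.

$37,990; $37,990; $37,990; $37,990; $37,990; $37,990; $37,990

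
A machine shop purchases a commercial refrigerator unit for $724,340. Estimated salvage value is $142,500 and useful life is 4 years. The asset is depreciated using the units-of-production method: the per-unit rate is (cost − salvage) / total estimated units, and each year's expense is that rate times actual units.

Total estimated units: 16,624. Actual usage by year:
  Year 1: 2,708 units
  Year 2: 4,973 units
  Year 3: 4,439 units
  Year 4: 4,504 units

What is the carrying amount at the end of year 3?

$300,140

Depreciable base = $724,340 − $142,500 = $581,840.
Rate = $581,840 / 16,624 units = $35 per unit.
Year 1: 2,708 × $35 = $94,780. Book value $629,560.
Year 2: 4,973 × $35 = $174,055. Book value $455,505.
Year 3: 4,439 × $35 = $155,365. Book value $300,140.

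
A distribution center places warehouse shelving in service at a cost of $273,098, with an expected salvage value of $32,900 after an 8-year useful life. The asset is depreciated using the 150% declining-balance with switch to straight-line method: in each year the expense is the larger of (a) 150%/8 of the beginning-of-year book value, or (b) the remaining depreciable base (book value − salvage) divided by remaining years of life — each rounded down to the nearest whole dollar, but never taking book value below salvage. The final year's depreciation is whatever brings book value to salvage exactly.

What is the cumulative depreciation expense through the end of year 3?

Depreciable base = $273,098 − $32,900 = $240,198.
Year 1: DB = ⌊$273,098 × 150%/8⌋ = $51,205; SL = ⌊$240,198/8⌋ = $30,024 → take DB $51,205. Book value $221,893.
Year 2: DB = ⌊$221,893 × 150%/8⌋ = $41,604; SL = ⌊$188,993/7⌋ = $26,999 → take DB $41,604. Book value $180,289.
Year 3: DB = ⌊$180,289 × 150%/8⌋ = $33,804; SL = ⌊$147,389/6⌋ = $24,564 → take DB $33,804. Book value $146,485.
Accumulated through year 3 = $273,098 − $146,485 = $126,613.

$126,613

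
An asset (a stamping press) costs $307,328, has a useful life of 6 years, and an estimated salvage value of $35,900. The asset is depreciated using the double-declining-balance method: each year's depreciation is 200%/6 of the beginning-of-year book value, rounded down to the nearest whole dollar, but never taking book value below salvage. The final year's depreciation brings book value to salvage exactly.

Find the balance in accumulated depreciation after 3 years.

Depreciable base = $307,328 − $35,900 = $271,428.
Year 1: ⌊$307,328 × 200%/6⌋ = $102,442. Book value $204,886.
Year 2: ⌊$204,886 × 200%/6⌋ = $68,295. Book value $136,591.
Year 3: ⌊$136,591 × 200%/6⌋ = $45,530. Book value $91,061.
Accumulated through year 3 = $307,328 − $91,061 = $216,267.

$216,267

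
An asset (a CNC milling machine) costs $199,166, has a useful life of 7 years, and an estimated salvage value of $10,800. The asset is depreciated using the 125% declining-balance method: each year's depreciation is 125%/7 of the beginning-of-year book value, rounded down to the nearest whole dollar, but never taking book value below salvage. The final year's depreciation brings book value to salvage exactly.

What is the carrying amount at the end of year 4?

$90,678

Depreciable base = $199,166 − $10,800 = $188,366.
Year 1: ⌊$199,166 × 125%/7⌋ = $35,565. Book value $163,601.
Year 2: ⌊$163,601 × 125%/7⌋ = $29,214. Book value $134,387.
Year 3: ⌊$134,387 × 125%/7⌋ = $23,997. Book value $110,390.
Year 4: ⌊$110,390 × 125%/7⌋ = $19,712. Book value $90,678.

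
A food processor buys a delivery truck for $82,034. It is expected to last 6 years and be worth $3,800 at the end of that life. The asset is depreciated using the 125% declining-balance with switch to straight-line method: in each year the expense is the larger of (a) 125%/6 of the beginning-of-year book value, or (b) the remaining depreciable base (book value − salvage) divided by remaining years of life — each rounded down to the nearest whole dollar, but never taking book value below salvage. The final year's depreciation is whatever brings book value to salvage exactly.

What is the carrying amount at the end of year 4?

$27,608

Depreciable base = $82,034 − $3,800 = $78,234.
Year 1: DB = ⌊$82,034 × 125%/6⌋ = $17,090; SL = ⌊$78,234/6⌋ = $13,039 → take DB $17,090. Book value $64,944.
Year 2: DB = ⌊$64,944 × 125%/6⌋ = $13,530; SL = ⌊$61,144/5⌋ = $12,228 → take DB $13,530. Book value $51,414.
Year 3: DB = ⌊$51,414 × 125%/6⌋ = $10,711; SL = ⌊$47,614/4⌋ = $11,903 → take SL $11,903. Book value $39,511.
Year 4: DB = ⌊$39,511 × 125%/6⌋ = $8,231; SL = ⌊$35,711/3⌋ = $11,903 → take SL $11,903. Book value $27,608.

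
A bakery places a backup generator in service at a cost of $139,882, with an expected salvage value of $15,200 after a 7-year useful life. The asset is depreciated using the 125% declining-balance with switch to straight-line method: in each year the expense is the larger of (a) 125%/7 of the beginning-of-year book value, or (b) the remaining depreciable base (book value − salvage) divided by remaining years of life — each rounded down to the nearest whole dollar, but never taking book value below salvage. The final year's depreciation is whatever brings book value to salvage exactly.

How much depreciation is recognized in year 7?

$15,583

Depreciable base = $139,882 − $15,200 = $124,682.
Year 1: DB = ⌊$139,882 × 125%/7⌋ = $24,978; SL = ⌊$124,682/7⌋ = $17,811 → take DB $24,978. Book value $114,904.
Year 2: DB = ⌊$114,904 × 125%/7⌋ = $20,518; SL = ⌊$99,704/6⌋ = $16,617 → take DB $20,518. Book value $94,386.
Year 3: DB = ⌊$94,386 × 125%/7⌋ = $16,854; SL = ⌊$79,186/5⌋ = $15,837 → take DB $16,854. Book value $77,532.
Year 4: DB = ⌊$77,532 × 125%/7⌋ = $13,845; SL = ⌊$62,332/4⌋ = $15,583 → take SL $15,583. Book value $61,949.
Year 5: DB = ⌊$61,949 × 125%/7⌋ = $11,062; SL = ⌊$46,749/3⌋ = $15,583 → take SL $15,583. Book value $46,366.
Year 6: DB = ⌊$46,366 × 125%/7⌋ = $8,279; SL = ⌊$31,166/2⌋ = $15,583 → take SL $15,583. Book value $30,783.
Year 7 (final): $30,783 − $15,200 = $15,583. Book value $15,200.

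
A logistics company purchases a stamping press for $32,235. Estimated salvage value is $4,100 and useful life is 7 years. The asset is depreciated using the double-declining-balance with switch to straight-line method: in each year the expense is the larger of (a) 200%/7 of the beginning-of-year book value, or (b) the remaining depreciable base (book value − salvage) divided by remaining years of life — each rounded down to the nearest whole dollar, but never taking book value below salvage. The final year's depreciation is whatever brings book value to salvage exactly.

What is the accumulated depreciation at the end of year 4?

$23,843

Depreciable base = $32,235 − $4,100 = $28,135.
Year 1: DB = ⌊$32,235 × 200%/7⌋ = $9,210; SL = ⌊$28,135/7⌋ = $4,019 → take DB $9,210. Book value $23,025.
Year 2: DB = ⌊$23,025 × 200%/7⌋ = $6,578; SL = ⌊$18,925/6⌋ = $3,154 → take DB $6,578. Book value $16,447.
Year 3: DB = ⌊$16,447 × 200%/7⌋ = $4,699; SL = ⌊$12,347/5⌋ = $2,469 → take DB $4,699. Book value $11,748.
Year 4: DB = ⌊$11,748 × 200%/7⌋ = $3,356; SL = ⌊$7,648/4⌋ = $1,912 → take DB $3,356. Book value $8,392.
Accumulated through year 4 = $32,235 − $8,392 = $23,843.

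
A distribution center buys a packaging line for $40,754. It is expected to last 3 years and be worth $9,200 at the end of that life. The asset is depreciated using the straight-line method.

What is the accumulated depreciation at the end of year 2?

Depreciable base = $40,754 − $9,200 = $31,554.
Annual expense = $31,554 / 3 = $10,518.
End of year 1: book value $30,236.
End of year 2: book value $19,718.
Accumulated through year 2 = $40,754 − $19,718 = $21,036.

$21,036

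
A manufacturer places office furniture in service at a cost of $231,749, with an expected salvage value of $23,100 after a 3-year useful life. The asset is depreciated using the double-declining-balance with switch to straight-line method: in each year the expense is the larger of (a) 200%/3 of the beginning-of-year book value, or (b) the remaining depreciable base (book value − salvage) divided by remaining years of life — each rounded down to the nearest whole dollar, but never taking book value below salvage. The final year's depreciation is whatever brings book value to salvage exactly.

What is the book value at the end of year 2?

$25,750

Depreciable base = $231,749 − $23,100 = $208,649.
Year 1: DB = ⌊$231,749 × 200%/3⌋ = $154,499; SL = ⌊$208,649/3⌋ = $69,549 → take DB $154,499. Book value $77,250.
Year 2: DB = ⌊$77,250 × 200%/3⌋ = $51,500; SL = ⌊$54,150/2⌋ = $27,075 → take DB $51,500. Book value $25,750.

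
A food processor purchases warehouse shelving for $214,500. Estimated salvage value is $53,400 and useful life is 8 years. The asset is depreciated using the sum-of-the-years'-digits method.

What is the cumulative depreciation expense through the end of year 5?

Depreciable base = $214,500 − $53,400 = $161,100.
Sum of the years' digits = 8+7+6+5+4+3+2+1 = 36.
Year 1: $161,100 × 8/36 = $35,800. Book value $178,700.
Year 2: $161,100 × 7/36 = $31,325. Book value $147,375.
Year 3: $161,100 × 6/36 = $26,850. Book value $120,525.
Year 4: $161,100 × 5/36 = $22,375. Book value $98,150.
Year 5: $161,100 × 4/36 = $17,900. Book value $80,250.
Accumulated through year 5 = $214,500 − $80,250 = $134,250.

$134,250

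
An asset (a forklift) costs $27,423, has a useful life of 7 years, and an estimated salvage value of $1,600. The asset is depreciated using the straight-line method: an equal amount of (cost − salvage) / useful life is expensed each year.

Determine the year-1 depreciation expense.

$3,689

Depreciable base = $27,423 − $1,600 = $25,823.
Annual expense = $25,823 / 7 = $3,689.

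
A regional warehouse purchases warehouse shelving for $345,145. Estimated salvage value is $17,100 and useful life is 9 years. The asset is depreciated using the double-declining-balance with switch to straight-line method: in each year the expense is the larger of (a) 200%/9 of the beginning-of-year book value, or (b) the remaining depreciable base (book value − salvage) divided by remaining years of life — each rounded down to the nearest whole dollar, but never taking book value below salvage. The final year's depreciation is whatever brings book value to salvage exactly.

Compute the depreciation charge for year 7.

$19,769

Depreciable base = $345,145 − $17,100 = $328,045.
Year 1: DB = ⌊$345,145 × 200%/9⌋ = $76,698; SL = ⌊$328,045/9⌋ = $36,449 → take DB $76,698. Book value $268,447.
Year 2: DB = ⌊$268,447 × 200%/9⌋ = $59,654; SL = ⌊$251,347/8⌋ = $31,418 → take DB $59,654. Book value $208,793.
Year 3: DB = ⌊$208,793 × 200%/9⌋ = $46,398; SL = ⌊$191,693/7⌋ = $27,384 → take DB $46,398. Book value $162,395.
Year 4: DB = ⌊$162,395 × 200%/9⌋ = $36,087; SL = ⌊$145,295/6⌋ = $24,215 → take DB $36,087. Book value $126,308.
Year 5: DB = ⌊$126,308 × 200%/9⌋ = $28,068; SL = ⌊$109,208/5⌋ = $21,841 → take DB $28,068. Book value $98,240.
Year 6: DB = ⌊$98,240 × 200%/9⌋ = $21,831; SL = ⌊$81,140/4⌋ = $20,285 → take DB $21,831. Book value $76,409.
Year 7: DB = ⌊$76,409 × 200%/9⌋ = $16,979; SL = ⌊$59,309/3⌋ = $19,769 → take SL $19,769. Book value $56,640.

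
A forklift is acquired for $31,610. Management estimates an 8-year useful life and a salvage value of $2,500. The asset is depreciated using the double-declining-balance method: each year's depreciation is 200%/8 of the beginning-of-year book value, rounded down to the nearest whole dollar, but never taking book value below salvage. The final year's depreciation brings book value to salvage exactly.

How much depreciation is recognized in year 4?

Depreciable base = $31,610 − $2,500 = $29,110.
Year 1: ⌊$31,610 × 200%/8⌋ = $7,902. Book value $23,708.
Year 2: ⌊$23,708 × 200%/8⌋ = $5,927. Book value $17,781.
Year 3: ⌊$17,781 × 200%/8⌋ = $4,445. Book value $13,336.
Year 4: ⌊$13,336 × 200%/8⌋ = $3,334. Book value $10,002.

$3,334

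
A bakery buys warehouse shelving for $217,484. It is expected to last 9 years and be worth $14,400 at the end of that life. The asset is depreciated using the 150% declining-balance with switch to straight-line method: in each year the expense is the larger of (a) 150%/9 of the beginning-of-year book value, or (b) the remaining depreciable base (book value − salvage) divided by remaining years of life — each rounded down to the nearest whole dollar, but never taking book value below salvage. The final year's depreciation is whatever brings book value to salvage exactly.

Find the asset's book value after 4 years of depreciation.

Depreciable base = $217,484 − $14,400 = $203,084.
Year 1: DB = ⌊$217,484 × 150%/9⌋ = $36,247; SL = ⌊$203,084/9⌋ = $22,564 → take DB $36,247. Book value $181,237.
Year 2: DB = ⌊$181,237 × 150%/9⌋ = $30,206; SL = ⌊$166,837/8⌋ = $20,854 → take DB $30,206. Book value $151,031.
Year 3: DB = ⌊$151,031 × 150%/9⌋ = $25,171; SL = ⌊$136,631/7⌋ = $19,518 → take DB $25,171. Book value $125,860.
Year 4: DB = ⌊$125,860 × 150%/9⌋ = $20,976; SL = ⌊$111,460/6⌋ = $18,576 → take DB $20,976. Book value $104,884.

$104,884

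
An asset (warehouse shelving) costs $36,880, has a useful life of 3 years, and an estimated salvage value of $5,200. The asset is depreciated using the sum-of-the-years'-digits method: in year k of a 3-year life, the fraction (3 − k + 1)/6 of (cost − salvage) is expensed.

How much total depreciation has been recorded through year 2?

$26,400

Depreciable base = $36,880 − $5,200 = $31,680.
Sum of the years' digits = 3+2+1 = 6.
Year 1: $31,680 × 3/6 = $15,840. Book value $21,040.
Year 2: $31,680 × 2/6 = $10,560. Book value $10,480.
Accumulated through year 2 = $36,880 − $10,480 = $26,400.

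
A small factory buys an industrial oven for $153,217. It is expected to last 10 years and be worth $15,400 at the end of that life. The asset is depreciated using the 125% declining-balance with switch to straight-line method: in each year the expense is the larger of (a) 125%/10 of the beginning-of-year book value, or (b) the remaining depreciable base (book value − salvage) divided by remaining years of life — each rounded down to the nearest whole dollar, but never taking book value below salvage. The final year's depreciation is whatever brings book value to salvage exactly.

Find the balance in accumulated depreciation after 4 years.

Depreciable base = $153,217 − $15,400 = $137,817.
Year 1: DB = ⌊$153,217 × 125%/10⌋ = $19,152; SL = ⌊$137,817/10⌋ = $13,781 → take DB $19,152. Book value $134,065.
Year 2: DB = ⌊$134,065 × 125%/10⌋ = $16,758; SL = ⌊$118,665/9⌋ = $13,185 → take DB $16,758. Book value $117,307.
Year 3: DB = ⌊$117,307 × 125%/10⌋ = $14,663; SL = ⌊$101,907/8⌋ = $12,738 → take DB $14,663. Book value $102,644.
Year 4: DB = ⌊$102,644 × 125%/10⌋ = $12,830; SL = ⌊$87,244/7⌋ = $12,463 → take DB $12,830. Book value $89,814.
Accumulated through year 4 = $153,217 − $89,814 = $63,403.

$63,403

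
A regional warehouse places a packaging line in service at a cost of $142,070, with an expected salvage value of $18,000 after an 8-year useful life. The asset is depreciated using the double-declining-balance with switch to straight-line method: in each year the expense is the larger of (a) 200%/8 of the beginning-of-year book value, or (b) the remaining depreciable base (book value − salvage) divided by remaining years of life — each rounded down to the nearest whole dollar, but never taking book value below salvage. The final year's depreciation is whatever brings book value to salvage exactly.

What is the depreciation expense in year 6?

Depreciable base = $142,070 − $18,000 = $124,070.
Year 1: DB = ⌊$142,070 × 200%/8⌋ = $35,517; SL = ⌊$124,070/8⌋ = $15,508 → take DB $35,517. Book value $106,553.
Year 2: DB = ⌊$106,553 × 200%/8⌋ = $26,638; SL = ⌊$88,553/7⌋ = $12,650 → take DB $26,638. Book value $79,915.
Year 3: DB = ⌊$79,915 × 200%/8⌋ = $19,978; SL = ⌊$61,915/6⌋ = $10,319 → take DB $19,978. Book value $59,937.
Year 4: DB = ⌊$59,937 × 200%/8⌋ = $14,984; SL = ⌊$41,937/5⌋ = $8,387 → take DB $14,984. Book value $44,953.
Year 5: DB = ⌊$44,953 × 200%/8⌋ = $11,238; SL = ⌊$26,953/4⌋ = $6,738 → take DB $11,238. Book value $33,715.
Year 6: DB = ⌊$33,715 × 200%/8⌋ = $8,428; SL = ⌊$15,715/3⌋ = $5,238 → take DB $8,428. Book value $25,287.

$8,428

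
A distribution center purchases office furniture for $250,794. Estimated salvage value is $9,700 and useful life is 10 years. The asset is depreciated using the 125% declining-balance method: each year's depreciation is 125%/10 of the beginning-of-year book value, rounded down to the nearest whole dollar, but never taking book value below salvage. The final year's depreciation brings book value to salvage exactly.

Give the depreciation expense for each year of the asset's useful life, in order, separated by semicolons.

$31,349; $27,430; $24,001; $21,001; $18,376; $16,079; $14,069; $12,311; $10,772; $65,706

Depreciable base = $250,794 − $9,700 = $241,094.
Year 1: ⌊$250,794 × 125%/10⌋ = $31,349. Book value $219,445.
Year 2: ⌊$219,445 × 125%/10⌋ = $27,430. Book value $192,015.
Year 3: ⌊$192,015 × 125%/10⌋ = $24,001. Book value $168,014.
Year 4: ⌊$168,014 × 125%/10⌋ = $21,001. Book value $147,013.
Year 5: ⌊$147,013 × 125%/10⌋ = $18,376. Book value $128,637.
Year 6: ⌊$128,637 × 125%/10⌋ = $16,079. Book value $112,558.
Year 7: ⌊$112,558 × 125%/10⌋ = $14,069. Book value $98,489.
Year 8: ⌊$98,489 × 125%/10⌋ = $12,311. Book value $86,178.
Year 9: ⌊$86,178 × 125%/10⌋ = $10,772. Book value $75,406.
Year 10 (final): $75,406 − $9,700 = $65,706. Book value $9,700.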